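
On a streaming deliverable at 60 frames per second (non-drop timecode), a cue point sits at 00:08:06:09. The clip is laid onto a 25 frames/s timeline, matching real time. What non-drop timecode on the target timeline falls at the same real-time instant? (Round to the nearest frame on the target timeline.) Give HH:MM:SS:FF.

Source frame index: (0×3600 + 8×60 + 6) × 60 + 9 = 29169.
Real time: 29169 / (60) = 9723/20 s.
Target frame: (9723/20) × (25) = 48615/4 ≈ 12153.750 → 12154.
At 25 labels/s: frame 12154 → 00:08:06:04.

00:08:06:04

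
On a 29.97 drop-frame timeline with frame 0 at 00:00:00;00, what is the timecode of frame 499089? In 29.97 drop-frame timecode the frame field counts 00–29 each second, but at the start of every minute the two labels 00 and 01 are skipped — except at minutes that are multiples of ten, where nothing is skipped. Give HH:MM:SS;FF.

Ten DF minutes hold 17982 frames, so frame 499089 lies in block 27 (frames 485514–503495) with 13575 frames into that block.
The block's first minute is 1800 frames and the rest 1798 each; 13575 frames reaches minute 7, so 27 × 18 + 7 × 2 = 500 labels have been skipped so far.
Adding those back, label number 499089 + 500 = 499589 at 30 labels/s is 16652 s + 29 f = 4 h 37 min 32 s frame 29, i.e. 04:37:32;29.

04:37:32;29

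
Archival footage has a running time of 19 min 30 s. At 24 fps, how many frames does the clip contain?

28080 frames

19 min 30 s = 1170 s.
Frames = 1170 × 24 = 28080.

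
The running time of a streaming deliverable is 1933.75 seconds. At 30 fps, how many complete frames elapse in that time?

Frames = 1933.75 × 30 = 116025/2 ≈ 58012.5000.
Complete frames: 58012.

58012 frames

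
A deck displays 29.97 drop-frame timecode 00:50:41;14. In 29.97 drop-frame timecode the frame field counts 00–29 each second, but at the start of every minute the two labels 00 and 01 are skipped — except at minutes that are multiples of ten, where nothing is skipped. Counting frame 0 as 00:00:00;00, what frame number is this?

91154

As if non-drop at 30 labels/s: (0 × 3600 + 50 × 60 + 41) × 30 + 14 = 91244.
Minute boundaries passed: 50; those not divisible by 10: 50 − 5 = 45; dropped labels = 2 × 45 = 90.
Actual frame index = 91244 − 90 = 91154.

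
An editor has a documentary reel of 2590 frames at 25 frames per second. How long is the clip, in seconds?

Running time = 2590 / (25) = 103.6 s.

103.6 seconds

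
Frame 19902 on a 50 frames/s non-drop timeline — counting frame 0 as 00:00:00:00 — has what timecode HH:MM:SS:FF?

19902 ÷ 50 = 398 full seconds, remainder 2 frames.
398 s = 0 h 6 min 38 s.
Timecode: 00:06:38:02.

00:06:38:02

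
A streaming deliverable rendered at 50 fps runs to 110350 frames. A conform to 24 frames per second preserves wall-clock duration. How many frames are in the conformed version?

Target frames = source frames × (target rate / source rate) = 110350 × (24)/(50) = 110350 × 12/25 = 52968.

52968 frames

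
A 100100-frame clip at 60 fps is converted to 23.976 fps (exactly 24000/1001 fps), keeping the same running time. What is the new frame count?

Target frames = source frames × (target rate / source rate) = 100100 × (24000/1001)/(60) = 100100 × 400/1001 = 40000.

40000 frames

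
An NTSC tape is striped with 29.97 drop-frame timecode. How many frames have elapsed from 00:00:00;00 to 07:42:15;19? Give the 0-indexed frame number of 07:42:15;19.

Complete 10-minute blocks: 46, each 17982 frames → 827172.
Remaining 2 whole minutes in the current block: 1800 + 1 × 1798 = 3598 frames.
Within the current minute: 15 × 30 + 19 − 2 = 467 (labels ;00/;01 skipped at this minute). Total = 827172 + 3598 + 467 = 831237.

831237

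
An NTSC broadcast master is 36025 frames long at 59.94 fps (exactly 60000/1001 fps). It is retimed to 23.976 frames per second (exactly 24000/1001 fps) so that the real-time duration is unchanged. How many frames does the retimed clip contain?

Target frames = source frames × (target rate / source rate) = 36025 × (24000/1001)/(60000/1001) = 36025 × 2/5 = 14410.

14410 frames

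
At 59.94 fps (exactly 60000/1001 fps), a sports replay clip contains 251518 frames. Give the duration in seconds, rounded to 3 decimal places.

Running time = 251518 × 1001/60000 = 125884759/30000 s ≈ 4196.159 s.

4196.159 seconds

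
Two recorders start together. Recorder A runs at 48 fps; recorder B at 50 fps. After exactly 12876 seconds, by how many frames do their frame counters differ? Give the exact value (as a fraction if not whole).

A emits 48 × 12876 = 618048 frames; B emits 50 × 12876 = 643800.
Difference = 25752 frames; B is ahead of A.

25752 frames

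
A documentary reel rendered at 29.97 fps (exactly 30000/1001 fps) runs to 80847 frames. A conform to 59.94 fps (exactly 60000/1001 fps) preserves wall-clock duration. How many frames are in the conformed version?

161694 frames

Target frames = source frames × (target rate / source rate) = 80847 × (60000/1001)/(30000/1001) = 80847 × 2 = 161694.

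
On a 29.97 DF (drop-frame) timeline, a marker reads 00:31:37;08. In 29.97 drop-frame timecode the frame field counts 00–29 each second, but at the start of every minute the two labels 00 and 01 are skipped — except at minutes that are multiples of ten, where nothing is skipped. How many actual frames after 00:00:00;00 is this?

56862

Complete 10-minute blocks: 3, each 17982 frames → 53946.
Remaining 1 whole minute in the current block: 1800 + 0 × 1798 = 1800 frames.
Within the current minute: 37 × 30 + 8 − 2 = 1116 (labels ;00/;01 skipped at this minute). Total = 53946 + 1800 + 1116 = 56862.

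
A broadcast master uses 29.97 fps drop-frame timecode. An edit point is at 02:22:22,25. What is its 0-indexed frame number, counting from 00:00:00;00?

As if non-drop at 30 labels/s: (2 × 3600 + 22 × 60 + 22) × 30 + 25 = 256285.
Minute boundaries passed: 142; those not divisible by 10: 142 − 14 = 128; dropped labels = 2 × 128 = 256.
Actual frame index = 256285 − 256 = 256029.

256029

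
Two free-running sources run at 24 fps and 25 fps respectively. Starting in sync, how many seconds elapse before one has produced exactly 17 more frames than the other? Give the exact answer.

The gap grows by |25 − 24| = 1 frame per second.
Time for a 17-frame gap: 17 ÷ (1) = 17 s.

17 seconds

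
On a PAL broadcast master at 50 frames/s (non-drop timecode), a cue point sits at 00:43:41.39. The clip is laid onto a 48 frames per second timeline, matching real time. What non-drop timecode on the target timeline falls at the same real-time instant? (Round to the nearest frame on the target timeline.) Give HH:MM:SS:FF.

Source frame index: (0×3600 + 43×60 + 41) × 50 + 39 = 131089.
Real time: 131089 / (50) = 131089/50 s.
Target frame: (131089/50) × (48) = 3146136/25 ≈ 125845.440 → 125845.
At 48 labels/s: frame 125845 → 00:43:41:37.

00:43:41:37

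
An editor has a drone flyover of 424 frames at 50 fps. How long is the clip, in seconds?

Running time = 424 / (50) = 8.48 s.

8.48 seconds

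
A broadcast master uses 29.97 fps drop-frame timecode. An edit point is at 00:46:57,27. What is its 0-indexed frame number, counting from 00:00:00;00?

84453

Complete 10-minute blocks: 4, each 17982 frames → 71928.
Remaining 6 whole minutes in the current block: 1800 + 5 × 1798 = 10790 frames.
Within the current minute: 57 × 30 + 27 − 2 = 1735 (labels ;00/;01 skipped at this minute). Total = 71928 + 10790 + 1735 = 84453.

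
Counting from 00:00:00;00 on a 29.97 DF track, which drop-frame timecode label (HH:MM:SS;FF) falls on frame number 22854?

00:12:42;16

Ten DF minutes hold 17982 frames, so frame 22854 lies in block 1 (frames 17982–35963) with 4872 frames into that block.
The block's first minute is 1800 frames and the rest 1798 each; 4872 frames reaches minute 2, so 1 × 18 + 2 × 2 = 22 labels have been skipped so far.
Adding those back, label number 22854 + 22 = 22876 at 30 labels/s is 762 s + 16 f = 0 h 12 min 42 s frame 16, i.e. 00:12:42;16.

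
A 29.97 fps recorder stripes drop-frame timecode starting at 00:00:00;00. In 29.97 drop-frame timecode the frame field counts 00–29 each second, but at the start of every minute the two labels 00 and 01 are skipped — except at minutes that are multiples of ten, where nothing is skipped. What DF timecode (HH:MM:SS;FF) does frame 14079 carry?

00:07:49;23

Ten DF minutes hold 17982 frames, so frame 14079 lies in block 0 (frames 0–17981) with 14079 frames into that block.
The block's first minute is 1800 frames and the rest 1798 each; 14079 frames reaches minute 7, so 0 × 18 + 7 × 2 = 14 labels have been skipped so far.
Adding those back, label number 14079 + 14 = 14093 at 30 labels/s is 469 s + 23 f = 0 h 7 min 49 s frame 23, i.e. 00:07:49;23.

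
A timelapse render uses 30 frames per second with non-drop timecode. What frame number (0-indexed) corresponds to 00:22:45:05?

Total seconds to the label: (0 × 3600 + 22 × 60 + 45) = 1365.
Frame index = 1365 × 30 + 5 = 40955.

frame 40955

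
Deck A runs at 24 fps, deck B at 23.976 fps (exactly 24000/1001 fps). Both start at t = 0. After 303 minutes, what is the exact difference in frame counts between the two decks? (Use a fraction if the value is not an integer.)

303 min = 18180 s.
A emits 24 × 18180 = 436320 frames; B emits 24000/1001 × 18180 = 436320000/1001.
Difference = 436320/1001 frames (≈ 435.8841); B is behind A.

436320/1001 frames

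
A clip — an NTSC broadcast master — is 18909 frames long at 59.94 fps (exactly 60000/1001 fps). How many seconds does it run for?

315.46515 seconds

Running time = 18909 / (60000/1001) = 315.46515 s.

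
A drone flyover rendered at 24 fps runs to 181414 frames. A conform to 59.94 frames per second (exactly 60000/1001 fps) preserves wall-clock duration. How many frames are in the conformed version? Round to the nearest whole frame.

453082 frames

Frames at target rate = 181414 × (60000/1001) / (24) = 453535000/1001 ≈ 453081.918.
Nearest whole frame: 453082.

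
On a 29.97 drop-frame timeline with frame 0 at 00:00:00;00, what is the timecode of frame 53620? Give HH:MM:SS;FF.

00:29:49;04

Each 10-minute DF block holds 10 × 60 × 30 − 9 × 2 = 17982 frames. 53620 ÷ 17982 → 2 full blocks, remainder 17656.
Within the partial block the first minute is 1800 frames and each further minute 1798, so 9 further minute boundaries passed. Total skipped labels = 18 × 2 + 2 × 9 = 54.
Non-drop label index = 53620 + 54 = 53674; at 30 labels/s that is 00:29:49:04, i.e. DF 00:29:49;04.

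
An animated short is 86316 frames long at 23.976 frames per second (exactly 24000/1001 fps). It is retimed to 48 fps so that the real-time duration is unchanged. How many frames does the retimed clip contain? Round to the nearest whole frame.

172805 frames

Frames at target rate = 86316 × (48) / (24000/1001) = 21600579/125 ≈ 172804.632.
Nearest whole frame: 172805.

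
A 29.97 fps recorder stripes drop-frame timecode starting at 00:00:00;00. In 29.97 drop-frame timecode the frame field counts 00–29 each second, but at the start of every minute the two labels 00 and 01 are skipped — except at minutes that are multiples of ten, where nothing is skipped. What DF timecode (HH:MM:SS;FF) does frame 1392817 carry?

Ten DF minutes hold 17982 frames, so frame 1392817 lies in block 77 (frames 1384614–1402595) with 8203 frames into that block.
The block's first minute is 1800 frames and the rest 1798 each; 8203 frames reaches minute 4, so 77 × 18 + 4 × 2 = 1394 labels have been skipped so far.
Adding those back, label number 1392817 + 1394 = 1394211 at 30 labels/s is 46473 s + 21 f = 12 h 54 min 33 s frame 21, i.e. 12:54:33;21.

12:54:33;21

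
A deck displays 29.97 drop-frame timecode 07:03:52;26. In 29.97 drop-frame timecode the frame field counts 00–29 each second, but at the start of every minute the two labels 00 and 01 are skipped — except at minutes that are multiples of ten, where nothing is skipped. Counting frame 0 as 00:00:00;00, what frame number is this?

As if non-drop at 30 labels/s: (7 × 3600 + 3 × 60 + 52) × 30 + 26 = 762986.
Minute boundaries passed: 423; those not divisible by 10: 423 − 42 = 381; dropped labels = 2 × 381 = 762.
Actual frame index = 762986 − 762 = 762224.

762224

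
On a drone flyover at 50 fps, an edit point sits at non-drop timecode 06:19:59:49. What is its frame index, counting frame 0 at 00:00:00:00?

1139999

Total seconds to the label: (6 × 3600 + 19 × 60 + 59) = 22799.
Frame index = 22799 × 50 + 49 = 1139999.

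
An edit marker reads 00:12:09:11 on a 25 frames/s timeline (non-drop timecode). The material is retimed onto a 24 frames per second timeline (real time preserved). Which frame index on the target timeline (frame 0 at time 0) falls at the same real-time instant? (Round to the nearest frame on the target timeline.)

frame 17507

Source frame index: (0×3600 + 12×60 + 9) × 25 + 11 = 18236.
Real time: 18236 / (25) = 18236/25 s.
Target frame: (18236/25) × (24) = 437664/25 ≈ 17506.560 → 17507.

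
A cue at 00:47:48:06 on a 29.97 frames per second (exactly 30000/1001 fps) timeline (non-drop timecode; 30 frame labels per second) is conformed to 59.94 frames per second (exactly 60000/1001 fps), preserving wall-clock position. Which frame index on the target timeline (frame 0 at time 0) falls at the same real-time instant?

Source frame index: (0×3600 + 47×60 + 48) × 30 + 6 = 86046.
Real time: 86046 / (30000/1001) = 14355341/5000 s.
Target frame: (14355341/5000) × (60000/1001) = 172092.

frame 172092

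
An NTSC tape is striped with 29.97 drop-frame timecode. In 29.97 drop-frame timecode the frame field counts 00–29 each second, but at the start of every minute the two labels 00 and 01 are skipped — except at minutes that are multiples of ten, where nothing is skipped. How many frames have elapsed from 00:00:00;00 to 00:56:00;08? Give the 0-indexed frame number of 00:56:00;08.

As if non-drop at 30 labels/s: (0 × 3600 + 56 × 60 + 0) × 30 + 8 = 100808.
Minute boundaries passed: 56; those not divisible by 10: 56 − 5 = 51; dropped labels = 2 × 51 = 102.
Actual frame index = 100808 − 102 = 100706.

100706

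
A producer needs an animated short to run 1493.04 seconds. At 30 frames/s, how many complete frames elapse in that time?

44791 frames

Frames = 1493.04 × 30 = 223956/5 ≈ 44791.2000.
Complete frames: 44791.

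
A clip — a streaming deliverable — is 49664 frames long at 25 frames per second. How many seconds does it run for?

Running time = 49664 / (25) = 1986.56 s.

1986.56 seconds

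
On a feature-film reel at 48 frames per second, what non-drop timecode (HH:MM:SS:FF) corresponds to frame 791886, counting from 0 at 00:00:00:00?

791886 ÷ 48 = 16497 full seconds, remainder 30 frames.
16497 s = 4 h 34 min 57 s.
Timecode: 04:34:57:30.

04:34:57:30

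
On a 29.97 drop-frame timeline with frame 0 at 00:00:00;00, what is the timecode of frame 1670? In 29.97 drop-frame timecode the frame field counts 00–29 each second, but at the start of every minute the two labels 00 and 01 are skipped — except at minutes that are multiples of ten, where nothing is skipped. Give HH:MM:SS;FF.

00:00:55;20

Each 10-minute DF block holds 10 × 60 × 30 − 9 × 2 = 17982 frames. 1670 ÷ 17982 → 0 full blocks, remainder 1670.
Within the partial block the first minute is 1800 frames and each further minute 1798, so 0 further minute boundaries passed. Total skipped labels = 18 × 0 + 2 × 0 = 0.
Non-drop label index = 1670 + 0 = 1670; at 30 labels/s that is 00:00:55:20, i.e. DF 00:00:55;20.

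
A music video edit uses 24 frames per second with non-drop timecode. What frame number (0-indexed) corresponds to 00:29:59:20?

Total seconds to the label: (0 × 3600 + 29 × 60 + 59) = 1799.
Frame index = 1799 × 24 + 20 = 43196.

43196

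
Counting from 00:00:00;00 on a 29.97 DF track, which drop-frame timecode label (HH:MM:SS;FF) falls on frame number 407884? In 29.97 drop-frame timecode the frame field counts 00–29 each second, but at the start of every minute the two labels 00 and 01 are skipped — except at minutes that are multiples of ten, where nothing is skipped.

03:46:49;22

Ten DF minutes hold 17982 frames, so frame 407884 lies in block 22 (frames 395604–413585) with 12280 frames into that block.
The block's first minute is 1800 frames and the rest 1798 each; 12280 frames reaches minute 6, so 22 × 18 + 6 × 2 = 408 labels have been skipped so far.
Adding those back, label number 407884 + 408 = 408292 at 30 labels/s is 13609 s + 22 f = 3 h 46 min 49 s frame 22, i.e. 03:46:49;22.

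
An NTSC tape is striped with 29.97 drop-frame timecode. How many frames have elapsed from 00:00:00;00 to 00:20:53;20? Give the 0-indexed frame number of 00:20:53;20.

37574

As if non-drop at 30 labels/s: (0 × 3600 + 20 × 60 + 53) × 30 + 20 = 37610.
Minute boundaries passed: 20; those not divisible by 10: 20 − 2 = 18; dropped labels = 2 × 18 = 36.
Actual frame index = 37610 − 36 = 37574.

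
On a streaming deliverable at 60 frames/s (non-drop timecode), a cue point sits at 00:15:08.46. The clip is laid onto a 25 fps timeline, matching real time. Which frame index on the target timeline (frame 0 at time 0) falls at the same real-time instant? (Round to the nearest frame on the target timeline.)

Source frame index: (0×3600 + 15×60 + 8) × 60 + 46 = 54526.
Real time: 54526 / (60) = 27263/30 s.
Target frame: (27263/30) × (25) = 136315/6 ≈ 22719.167 → 22719.

frame 22719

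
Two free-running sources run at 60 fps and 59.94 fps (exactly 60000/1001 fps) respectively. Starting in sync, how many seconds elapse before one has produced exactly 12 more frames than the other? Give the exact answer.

The gap grows by |60000/1001 − 60| = 60/1001 frames per second.
Time for a 12-frame gap: 12 ÷ (60/1001) = 200.2 s.

200.2 seconds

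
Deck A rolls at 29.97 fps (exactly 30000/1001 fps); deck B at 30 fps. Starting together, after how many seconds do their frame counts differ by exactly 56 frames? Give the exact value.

The gap grows by |30 − 30000/1001| = 30/1001 frames per second.
Time for a 56-frame gap: 56 ÷ (30/1001) = 28028/15 s.

28028/15 seconds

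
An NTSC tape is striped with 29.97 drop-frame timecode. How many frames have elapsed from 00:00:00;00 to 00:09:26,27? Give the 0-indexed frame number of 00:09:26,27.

16989

Complete 10-minute blocks: 0, each 17982 frames → 0.
Remaining 9 whole minutes in the current block: 1800 + 8 × 1798 = 16184 frames.
Within the current minute: 26 × 30 + 27 − 2 = 805 (labels ;00/;01 skipped at this minute). Total = 0 + 16184 + 805 = 16989.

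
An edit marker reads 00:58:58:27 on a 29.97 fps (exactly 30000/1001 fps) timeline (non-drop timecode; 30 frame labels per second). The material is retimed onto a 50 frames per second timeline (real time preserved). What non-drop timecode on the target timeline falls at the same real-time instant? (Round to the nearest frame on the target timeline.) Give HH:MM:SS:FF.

Source frame index: (0×3600 + 58×60 + 58) × 30 + 27 = 106167.
Real time: 106167 / (30000/1001) = 35424389/10000 s.
Target frame: (35424389/10000) × (50) = 35424389/200 ≈ 177121.945 → 177122.
At 50 labels/s: frame 177122 → 00:59:02:22.

00:59:02:22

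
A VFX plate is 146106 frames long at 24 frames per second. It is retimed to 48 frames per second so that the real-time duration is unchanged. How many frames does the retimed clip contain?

292212 frames

Target frames = source frames × (target rate / source rate) = 146106 × (48)/(24) = 146106 × 2 = 292212.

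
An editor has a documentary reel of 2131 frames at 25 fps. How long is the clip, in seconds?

85.24 seconds

Running time = 2131 / (25) = 85.24 s.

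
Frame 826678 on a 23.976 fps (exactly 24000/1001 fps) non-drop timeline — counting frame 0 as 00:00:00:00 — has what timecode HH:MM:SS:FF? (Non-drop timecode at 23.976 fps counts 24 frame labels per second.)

826678 ÷ 24 = 34444 full seconds, remainder 22 frames.
34444 s = 9 h 34 min 4 s.
Timecode: 09:34:04:22.

09:34:04:22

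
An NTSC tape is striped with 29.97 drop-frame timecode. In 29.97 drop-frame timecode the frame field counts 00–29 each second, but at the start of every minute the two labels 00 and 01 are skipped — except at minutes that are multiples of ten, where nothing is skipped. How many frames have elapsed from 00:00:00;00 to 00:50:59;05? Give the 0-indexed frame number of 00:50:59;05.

91685

As if non-drop at 30 labels/s: (0 × 3600 + 50 × 60 + 59) × 30 + 5 = 91775.
Minute boundaries passed: 50; those not divisible by 10: 50 − 5 = 45; dropped labels = 2 × 45 = 90.
Actual frame index = 91775 − 90 = 91685.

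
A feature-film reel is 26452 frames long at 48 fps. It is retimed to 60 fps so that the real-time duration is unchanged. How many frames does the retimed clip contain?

Target frames = source frames × (target rate / source rate) = 26452 × (60)/(48) = 26452 × 5/4 = 33065.

33065 frames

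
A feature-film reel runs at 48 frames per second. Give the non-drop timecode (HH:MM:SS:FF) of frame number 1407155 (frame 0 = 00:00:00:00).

08:08:35:35

1407155 ÷ 48 = 29315 full seconds, remainder 35 frames.
29315 s = 8 h 8 min 35 s.
Timecode: 08:08:35:35.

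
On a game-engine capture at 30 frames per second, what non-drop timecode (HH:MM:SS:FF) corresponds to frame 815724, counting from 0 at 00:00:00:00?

815724 ÷ 30 = 27190 full seconds, remainder 24 frames.
27190 s = 7 h 33 min 10 s.
Timecode: 07:33:10:24.

07:33:10:24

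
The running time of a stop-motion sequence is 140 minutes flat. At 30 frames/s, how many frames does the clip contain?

252000 frames

140 min = 8400 s.
Frames = 8400 × 30 = 252000.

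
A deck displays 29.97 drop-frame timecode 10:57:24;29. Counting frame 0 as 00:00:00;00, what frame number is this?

Complete 10-minute blocks: 65, each 17982 frames → 1168830.
Remaining 7 whole minutes in the current block: 1800 + 6 × 1798 = 12588 frames.
Within the current minute: 24 × 30 + 29 − 2 = 747 (labels ;00/;01 skipped at this minute). Total = 1168830 + 12588 + 747 = 1182165.

1182165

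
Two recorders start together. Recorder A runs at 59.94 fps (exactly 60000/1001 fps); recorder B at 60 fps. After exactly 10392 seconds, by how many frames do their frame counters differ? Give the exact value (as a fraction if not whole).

623520/1001 frames

A emits 60000/1001 × 10392 = 623520000/1001 frames; B emits 60 × 10392 = 623520.
Difference = 623520/1001 frames (≈ 622.8971); B is ahead of A.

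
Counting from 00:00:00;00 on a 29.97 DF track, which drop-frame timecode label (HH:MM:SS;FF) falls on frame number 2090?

Ten DF minutes hold 17982 frames, so frame 2090 lies in block 0 (frames 0–17981) with 2090 frames into that block.
The block's first minute is 1800 frames and the rest 1798 each; 2090 frames reaches minute 1, so 0 × 18 + 1 × 2 = 2 labels have been skipped so far.
Adding those back, label number 2090 + 2 = 2092 at 30 labels/s is 69 s + 22 f = 0 h 1 min 9 s frame 22, i.e. 00:01:09;22.

00:01:09;22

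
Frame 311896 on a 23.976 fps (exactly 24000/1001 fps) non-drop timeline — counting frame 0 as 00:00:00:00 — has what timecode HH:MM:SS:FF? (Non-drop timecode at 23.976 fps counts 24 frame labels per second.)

311896 ÷ 24 = 12995 full seconds, remainder 16 frames.
12995 s = 3 h 36 min 35 s.
Timecode: 03:36:35:16.

03:36:35:16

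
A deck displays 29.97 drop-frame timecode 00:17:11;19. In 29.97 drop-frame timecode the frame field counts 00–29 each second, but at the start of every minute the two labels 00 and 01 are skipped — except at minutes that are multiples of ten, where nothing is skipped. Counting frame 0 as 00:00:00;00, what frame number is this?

As if non-drop at 30 labels/s: (0 × 3600 + 17 × 60 + 11) × 30 + 19 = 30949.
Minute boundaries passed: 17; those not divisible by 10: 17 − 1 = 16; dropped labels = 2 × 16 = 32.
Actual frame index = 30949 − 32 = 30917.

30917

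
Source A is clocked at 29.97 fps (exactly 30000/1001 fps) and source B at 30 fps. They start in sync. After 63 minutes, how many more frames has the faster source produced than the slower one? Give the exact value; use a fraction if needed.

63 min = 3780 s.
A emits 30000/1001 × 3780 = 16200000/143 frames; B emits 30 × 3780 = 113400.
Difference = 16200/143 frames (≈ 113.2867); B is ahead of A.

16200/143 frames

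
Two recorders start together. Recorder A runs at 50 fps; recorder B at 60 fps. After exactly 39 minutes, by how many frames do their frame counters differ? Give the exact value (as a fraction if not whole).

39 min = 2340 s.
A emits 50 × 2340 = 117000 frames; B emits 60 × 2340 = 140400.
Difference = 23400 frames; B is ahead of A.

23400 frames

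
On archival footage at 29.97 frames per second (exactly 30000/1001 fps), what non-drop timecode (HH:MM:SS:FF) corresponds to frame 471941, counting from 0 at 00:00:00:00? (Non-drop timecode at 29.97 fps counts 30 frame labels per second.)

471941 ÷ 30 = 15731 full seconds, remainder 11 frames.
15731 s = 4 h 22 min 11 s.
Timecode: 04:22:11:11.

04:22:11:11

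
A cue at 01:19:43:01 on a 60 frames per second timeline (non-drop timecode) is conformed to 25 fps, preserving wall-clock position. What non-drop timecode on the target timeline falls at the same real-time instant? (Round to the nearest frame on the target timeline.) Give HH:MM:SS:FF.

01:19:43:00

Source frame index: (1×3600 + 19×60 + 43) × 60 + 1 = 286981.
Real time: 286981 / (60) = 286981/60 s.
Target frame: (286981/60) × (25) = 1434905/12 ≈ 119575.417 → 119575.
At 25 labels/s: frame 119575 → 01:19:43:00.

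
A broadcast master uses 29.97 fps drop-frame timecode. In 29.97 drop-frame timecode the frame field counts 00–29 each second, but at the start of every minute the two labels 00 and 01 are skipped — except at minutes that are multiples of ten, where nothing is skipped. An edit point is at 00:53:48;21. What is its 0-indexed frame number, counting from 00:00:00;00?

Complete 10-minute blocks: 5, each 17982 frames → 89910.
Remaining 3 whole minutes in the current block: 1800 + 2 × 1798 = 5396 frames.
Within the current minute: 48 × 30 + 21 − 2 = 1459 (labels ;00/;01 skipped at this minute). Total = 89910 + 5396 + 1459 = 96765.

96765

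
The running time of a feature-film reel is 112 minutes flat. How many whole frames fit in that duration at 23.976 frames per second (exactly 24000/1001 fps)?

161118 frames

112 min = 6720 s.
Frames = 6720 × 24000/1001 = 23040000/143 ≈ 161118.8811.
Complete frames: 161118.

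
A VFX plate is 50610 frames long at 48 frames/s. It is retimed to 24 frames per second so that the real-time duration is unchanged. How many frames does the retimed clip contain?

Target frames = source frames × (target rate / source rate) = 50610 × (24)/(48) = 50610 × 1/2 = 25305.

25305 frames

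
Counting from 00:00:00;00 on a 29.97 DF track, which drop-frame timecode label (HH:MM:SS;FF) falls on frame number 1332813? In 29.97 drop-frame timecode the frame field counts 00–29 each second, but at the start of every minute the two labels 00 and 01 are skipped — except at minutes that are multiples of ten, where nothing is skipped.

12:21:11;17

Each 10-minute DF block holds 10 × 60 × 30 − 9 × 2 = 17982 frames. 1332813 ÷ 17982 → 74 full blocks, remainder 2145.
Within the partial block the first minute is 1800 frames and each further minute 1798, so 1 further minute boundary passed. Total skipped labels = 18 × 74 + 2 × 1 = 1334.
Non-drop label index = 1332813 + 1334 = 1334147; at 30 labels/s that is 12:21:11:17, i.e. DF 12:21:11;17.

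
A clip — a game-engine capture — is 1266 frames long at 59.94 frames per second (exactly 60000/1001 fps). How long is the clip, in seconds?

21.1211 seconds

Running time = 1266 / (60000/1001) = 21.1211 s.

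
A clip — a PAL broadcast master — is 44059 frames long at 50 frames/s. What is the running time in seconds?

Running time = 44059 / (50) = 881.18 s.

881.18 seconds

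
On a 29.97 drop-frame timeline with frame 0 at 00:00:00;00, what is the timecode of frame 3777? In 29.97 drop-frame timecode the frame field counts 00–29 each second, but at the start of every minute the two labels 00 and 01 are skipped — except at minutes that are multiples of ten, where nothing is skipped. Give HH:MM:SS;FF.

Each 10-minute DF block holds 10 × 60 × 30 − 9 × 2 = 17982 frames. 3777 ÷ 17982 → 0 full blocks, remainder 3777.
Within the partial block the first minute is 1800 frames and each further minute 1798, so 2 further minute boundaries passed. Total skipped labels = 18 × 0 + 2 × 2 = 4.
Non-drop label index = 3777 + 4 = 3781; at 30 labels/s that is 00:02:06:01, i.e. DF 00:02:06;01.

00:02:06;01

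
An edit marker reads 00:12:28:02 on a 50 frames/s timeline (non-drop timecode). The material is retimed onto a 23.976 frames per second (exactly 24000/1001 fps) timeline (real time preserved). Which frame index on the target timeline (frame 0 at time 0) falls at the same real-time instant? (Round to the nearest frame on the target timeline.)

Source frame index: (0×3600 + 12×60 + 28) × 50 + 2 = 37402.
Real time: 37402 / (50) = 18701/25 s.
Target frame: (18701/25) × (24000/1001) = 17952960/1001 ≈ 17935.025 → 17935.

frame 17935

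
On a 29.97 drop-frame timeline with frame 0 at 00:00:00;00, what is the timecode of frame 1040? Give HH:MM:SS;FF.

00:00:34;20

Ten DF minutes hold 17982 frames, so frame 1040 lies in block 0 (frames 0–17981) with 1040 frames into that block.
The block's first minute is 1800 frames and the rest 1798 each; 1040 frames reaches minute 0, so 0 × 18 + 0 × 2 = 0 labels have been skipped so far.
Adding those back, label number 1040 + 0 = 1040 at 30 labels/s is 34 s + 20 f = 0 h 0 min 34 s frame 20, i.e. 00:00:34;20.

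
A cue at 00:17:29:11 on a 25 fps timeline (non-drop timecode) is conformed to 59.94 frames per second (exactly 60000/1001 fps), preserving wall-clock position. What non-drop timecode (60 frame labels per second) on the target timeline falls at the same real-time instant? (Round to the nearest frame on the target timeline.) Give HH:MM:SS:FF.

Source frame index: (0×3600 + 17×60 + 29) × 25 + 11 = 26236.
Real time: 26236 / (25) = 26236/25 s.
Target frame: (26236/25) × (60000/1001) = 8995200/143 ≈ 62903.497 → 62903.
At 60 labels/s: frame 62903 → 00:17:28:23.

00:17:28:23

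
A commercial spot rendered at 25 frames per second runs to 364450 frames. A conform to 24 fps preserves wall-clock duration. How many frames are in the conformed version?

Target frames = source frames × (target rate / source rate) = 364450 × (24)/(25) = 364450 × 24/25 = 349872.

349872 frames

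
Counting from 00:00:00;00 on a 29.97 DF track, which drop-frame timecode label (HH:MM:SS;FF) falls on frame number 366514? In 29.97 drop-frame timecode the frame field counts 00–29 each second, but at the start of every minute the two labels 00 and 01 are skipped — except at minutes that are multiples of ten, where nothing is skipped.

Ten DF minutes hold 17982 frames, so frame 366514 lies in block 20 (frames 359640–377621) with 6874 frames into that block.
The block's first minute is 1800 frames and the rest 1798 each; 6874 frames reaches minute 3, so 20 × 18 + 3 × 2 = 366 labels have been skipped so far.
Adding those back, label number 366514 + 366 = 366880 at 30 labels/s is 12229 s + 10 f = 3 h 23 min 49 s frame 10, i.e. 03:23:49;10.

03:23:49;10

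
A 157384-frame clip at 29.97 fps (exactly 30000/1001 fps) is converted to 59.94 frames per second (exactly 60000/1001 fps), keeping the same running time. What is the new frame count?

Target frames = source frames × (target rate / source rate) = 157384 × (60000/1001)/(30000/1001) = 157384 × 2 = 314768.

314768 frames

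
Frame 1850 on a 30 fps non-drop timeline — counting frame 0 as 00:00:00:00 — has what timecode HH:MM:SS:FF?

00:01:01:20

1850 ÷ 30 = 61 full seconds, remainder 20 frames.
61 s = 0 h 1 min 1 s.
Timecode: 00:01:01:20.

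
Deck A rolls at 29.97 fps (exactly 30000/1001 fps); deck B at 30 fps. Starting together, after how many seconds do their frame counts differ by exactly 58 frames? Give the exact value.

The gap grows by |30 − 30000/1001| = 30/1001 frames per second.
Time for a 58-frame gap: 58 ÷ (30/1001) = 29029/15 s.

29029/15 seconds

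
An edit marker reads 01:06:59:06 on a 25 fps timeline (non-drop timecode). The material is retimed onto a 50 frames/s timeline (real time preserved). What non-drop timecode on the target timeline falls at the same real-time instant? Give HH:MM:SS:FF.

01:06:59:12

Source frame index: (1×3600 + 6×60 + 59) × 25 + 6 = 100481.
Real time: 100481 / (25) = 100481/25 s.
Target frame: (100481/25) × (50) = 200962.
At 50 labels/s: frame 200962 → 01:06:59:12.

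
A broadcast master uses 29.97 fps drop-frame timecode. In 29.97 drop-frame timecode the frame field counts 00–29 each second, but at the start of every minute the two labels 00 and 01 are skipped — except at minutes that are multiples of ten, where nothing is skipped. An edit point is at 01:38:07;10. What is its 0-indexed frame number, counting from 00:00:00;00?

Complete 10-minute blocks: 9, each 17982 frames → 161838.
Remaining 8 whole minutes in the current block: 1800 + 7 × 1798 = 14386 frames.
Within the current minute: 7 × 30 + 10 − 2 = 218 (labels ;00/;01 skipped at this minute). Total = 161838 + 14386 + 218 = 176442.

176442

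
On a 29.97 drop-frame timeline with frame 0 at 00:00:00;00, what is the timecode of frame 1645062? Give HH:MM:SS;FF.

15:14:50;08

Each 10-minute DF block holds 10 × 60 × 30 − 9 × 2 = 17982 frames. 1645062 ÷ 17982 → 91 full blocks, remainder 8700.
Within the partial block the first minute is 1800 frames and each further minute 1798, so 4 further minute boundaries passed. Total skipped labels = 18 × 91 + 2 × 4 = 1646.
Non-drop label index = 1645062 + 1646 = 1646708; at 30 labels/s that is 15:14:50:08, i.e. DF 15:14:50;08.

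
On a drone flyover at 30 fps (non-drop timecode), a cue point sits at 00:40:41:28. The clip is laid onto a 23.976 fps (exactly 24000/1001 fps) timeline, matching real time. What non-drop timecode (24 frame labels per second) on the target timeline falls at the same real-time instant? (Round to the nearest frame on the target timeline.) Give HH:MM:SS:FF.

00:40:39:12

Source frame index: (0×3600 + 40×60 + 41) × 30 + 28 = 73258.
Real time: 73258 / (30) = 36629/15 s.
Target frame: (36629/15) × (24000/1001) = 58606400/1001 ≈ 58547.852 → 58548.
At 24 labels/s: frame 58548 → 00:40:39:12.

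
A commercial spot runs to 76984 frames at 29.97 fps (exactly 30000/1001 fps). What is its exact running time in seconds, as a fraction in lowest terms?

9632623/3750 seconds

Running time = 76984 ÷ (30000/1001) = 76984 × 1001/30000 = 9632623/3750 s.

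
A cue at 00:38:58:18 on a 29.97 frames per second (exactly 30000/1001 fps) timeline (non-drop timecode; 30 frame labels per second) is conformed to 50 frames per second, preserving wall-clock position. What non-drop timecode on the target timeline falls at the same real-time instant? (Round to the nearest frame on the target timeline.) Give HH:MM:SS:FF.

Source frame index: (0×3600 + 38×60 + 58) × 30 + 18 = 70158.
Real time: 70158 / (30000/1001) = 11704693/5000 s.
Target frame: (11704693/5000) × (50) = 11704693/100 ≈ 117046.930 → 117047.
At 50 labels/s: frame 117047 → 00:39:00:47.

00:39:00:47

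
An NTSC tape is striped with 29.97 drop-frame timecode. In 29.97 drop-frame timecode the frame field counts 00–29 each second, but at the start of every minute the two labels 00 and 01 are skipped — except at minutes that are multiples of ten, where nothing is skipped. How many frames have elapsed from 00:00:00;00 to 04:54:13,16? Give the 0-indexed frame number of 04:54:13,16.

As if non-drop at 30 labels/s: (4 × 3600 + 54 × 60 + 13) × 30 + 16 = 529606.
Minute boundaries passed: 294; those not divisible by 10: 294 − 29 = 265; dropped labels = 2 × 265 = 530.
Actual frame index = 529606 − 530 = 529076.

529076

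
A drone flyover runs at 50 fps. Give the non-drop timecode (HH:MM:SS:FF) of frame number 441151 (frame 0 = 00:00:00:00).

441151 ÷ 50 = 8823 full seconds, remainder 1 frame.
8823 s = 2 h 27 min 3 s.
Timecode: 02:27:03:01.

02:27:03:01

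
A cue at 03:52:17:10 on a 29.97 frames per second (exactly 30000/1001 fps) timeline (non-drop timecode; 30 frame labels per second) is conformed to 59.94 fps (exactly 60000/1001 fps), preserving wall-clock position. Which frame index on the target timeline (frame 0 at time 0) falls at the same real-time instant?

Source frame index: (3×3600 + 52×60 + 17) × 30 + 10 = 418120.
Real time: 418120 / (30000/1001) = 10463453/750 s.
Target frame: (10463453/750) × (60000/1001) = 836240.

frame 836240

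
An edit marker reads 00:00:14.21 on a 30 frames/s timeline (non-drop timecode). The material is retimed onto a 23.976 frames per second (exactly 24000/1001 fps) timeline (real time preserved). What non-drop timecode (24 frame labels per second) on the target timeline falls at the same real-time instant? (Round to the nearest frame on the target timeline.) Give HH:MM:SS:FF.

00:00:14:16

Source frame index: (0×3600 + 0×60 + 14) × 30 + 21 = 441.
Real time: 441 / (30) = 147/10 s.
Target frame: (147/10) × (24000/1001) = 50400/143 ≈ 352.448 → 352.
At 24 labels/s: frame 352 → 00:00:14:16.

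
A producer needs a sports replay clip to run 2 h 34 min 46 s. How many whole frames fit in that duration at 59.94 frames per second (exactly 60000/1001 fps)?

2 h 34 min 46 s = 9286 s.
Frames = 9286 × 60000/1001 = 557160000/1001 ≈ 556603.3966.
Complete frames: 556603.

556603 frames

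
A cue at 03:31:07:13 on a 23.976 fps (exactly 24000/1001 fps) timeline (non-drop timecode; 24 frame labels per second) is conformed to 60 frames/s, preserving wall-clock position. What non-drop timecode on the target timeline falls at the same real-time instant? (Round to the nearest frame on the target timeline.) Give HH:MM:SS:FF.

Source frame index: (3×3600 + 31×60 + 7) × 24 + 13 = 304021.
Real time: 304021 / (24000/1001) = 304325021/24000 s.
Target frame: (304325021/24000) × (60) = 304325021/400 ≈ 760812.552 → 760813.
At 60 labels/s: frame 760813 → 03:31:20:13.

03:31:20:13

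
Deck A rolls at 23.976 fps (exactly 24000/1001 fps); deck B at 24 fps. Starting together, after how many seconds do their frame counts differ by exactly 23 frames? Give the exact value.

23023/24 seconds

The gap grows by |24 − 24000/1001| = 24/1001 frames per second.
Time for a 23-frame gap: 23 ÷ (24/1001) = 23023/24 s.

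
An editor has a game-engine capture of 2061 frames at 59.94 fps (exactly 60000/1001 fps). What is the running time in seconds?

34.38435 seconds

Running time = 2061 / (60000/1001) = 34.38435 s.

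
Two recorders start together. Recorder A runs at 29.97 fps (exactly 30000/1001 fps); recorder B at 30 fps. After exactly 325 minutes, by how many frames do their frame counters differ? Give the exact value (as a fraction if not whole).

45000/77 frames

325 min = 19500 s.
A emits 30000/1001 × 19500 = 45000000/77 frames; B emits 30 × 19500 = 585000.
Difference = 45000/77 frames (≈ 584.4156); B is ahead of A.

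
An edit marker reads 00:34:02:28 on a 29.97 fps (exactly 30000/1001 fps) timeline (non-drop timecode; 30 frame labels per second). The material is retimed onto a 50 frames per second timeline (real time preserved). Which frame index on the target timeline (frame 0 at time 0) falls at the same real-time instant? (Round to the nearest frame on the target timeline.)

frame 102249

Source frame index: (0×3600 + 34×60 + 2) × 30 + 28 = 61288.
Real time: 61288 / (30000/1001) = 7668661/3750 s.
Target frame: (7668661/3750) × (50) = 7668661/75 ≈ 102248.813 → 102249.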